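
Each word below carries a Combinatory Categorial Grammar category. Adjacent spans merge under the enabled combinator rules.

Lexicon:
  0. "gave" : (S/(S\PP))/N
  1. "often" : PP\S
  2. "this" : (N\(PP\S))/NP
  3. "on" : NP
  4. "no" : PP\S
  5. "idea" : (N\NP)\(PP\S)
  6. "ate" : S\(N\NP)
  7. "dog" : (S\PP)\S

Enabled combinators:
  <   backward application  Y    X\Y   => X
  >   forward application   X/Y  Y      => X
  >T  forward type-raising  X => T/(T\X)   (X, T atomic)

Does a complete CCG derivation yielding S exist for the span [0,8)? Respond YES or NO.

YES

[0,8] S   >
  [0,4] S/(S\PP)   >
    [0,1] "gave" : (S/(S\PP))/N
    [1,4] N   <
      [1,2] "often" : PP\S
      [2,4] N\(PP\S)   >
        [2,3] "this" : (N\(PP\S))/NP
        [3,4] "on" : NP
  [4,8] S\PP   <
    [4,7] S   <
      [4,6] N\NP   <
        [4,5] "no" : PP\S
        [5,6] "idea" : (N\NP)\(PP\S)
      [6,7] "ate" : S\(N\NP)
    [7,8] "dog" : (S\PP)\S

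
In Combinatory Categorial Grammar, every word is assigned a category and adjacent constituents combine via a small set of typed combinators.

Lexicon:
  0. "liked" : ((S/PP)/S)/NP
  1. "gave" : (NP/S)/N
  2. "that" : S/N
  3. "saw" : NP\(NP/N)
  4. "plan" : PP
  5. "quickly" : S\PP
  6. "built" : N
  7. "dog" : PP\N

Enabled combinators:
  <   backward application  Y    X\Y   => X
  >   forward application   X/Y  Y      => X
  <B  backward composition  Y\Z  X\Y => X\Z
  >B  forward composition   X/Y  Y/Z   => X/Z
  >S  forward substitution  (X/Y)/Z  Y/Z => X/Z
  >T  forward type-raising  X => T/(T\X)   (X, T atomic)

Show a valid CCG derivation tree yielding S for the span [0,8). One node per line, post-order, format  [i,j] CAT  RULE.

[0,1] ((S/PP)/S)/NP  lex  "liked"
[1,2] (NP/S)/N  lex  "gave"
[2,3] S/N  lex  "that"
[1,3] NP/N  >S  k=2
[3,4] NP\(NP/N)  lex  "saw"
[1,4] NP  <  k=3
[0,4] (S/PP)/S  >  k=1
[4,5] PP  lex  "plan"
[4,5] S/(S\PP)  >T
[5,6] S\PP  lex  "quickly"
[4,6] S  >  k=5
[0,6] S/PP  >  k=4
[6,7] N  lex  "built"
[7,8] PP\N  lex  "dog"
[6,8] PP  <  k=7
[0,8] S  >  k=6

[0,8] S   >
  [0,6] S/PP   >
    [0,4] (S/PP)/S   >
      [0,1] "liked" : ((S/PP)/S)/NP
      [1,4] NP   <
        [1,3] NP/N   >S
          [1,2] "gave" : (NP/S)/N
          [2,3] "that" : S/N
        [3,4] "saw" : NP\(NP/N)
    [4,6] S   >
      [4,5] S/(S\PP)   >T
        [4,5] "plan" : PP
      [5,6] "quickly" : S\PP
  [6,8] PP   <
    [6,7] "built" : N
    [7,8] "dog" : PP\N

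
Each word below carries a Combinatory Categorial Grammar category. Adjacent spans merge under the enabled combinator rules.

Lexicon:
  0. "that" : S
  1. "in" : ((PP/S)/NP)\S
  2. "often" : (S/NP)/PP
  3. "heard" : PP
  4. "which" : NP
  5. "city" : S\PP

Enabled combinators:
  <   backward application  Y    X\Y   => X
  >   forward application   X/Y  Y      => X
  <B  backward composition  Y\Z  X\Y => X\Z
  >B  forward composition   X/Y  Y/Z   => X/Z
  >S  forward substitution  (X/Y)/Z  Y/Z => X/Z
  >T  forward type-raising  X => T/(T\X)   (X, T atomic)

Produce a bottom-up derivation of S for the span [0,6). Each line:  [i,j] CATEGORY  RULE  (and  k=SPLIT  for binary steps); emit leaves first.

[0,6] S   <
  [0,5] PP   >
    [0,4] PP/NP   >S
      [0,2] (PP/S)/NP   <
        [0,1] "that" : S
        [1,2] "in" : ((PP/S)/NP)\S
      [2,4] S/NP   >
        [2,3] "often" : (S/NP)/PP
        [3,4] "heard" : PP
    [4,5] "which" : NP
  [5,6] "city" : S\PP

[0,1] S  lex  "that"
[1,2] ((PP/S)/NP)\S  lex  "in"
[0,2] (PP/S)/NP  <  k=1
[2,3] (S/NP)/PP  lex  "often"
[3,4] PP  lex  "heard"
[2,4] S/NP  >  k=3
[0,4] PP/NP  >S  k=2
[4,5] NP  lex  "which"
[0,5] PP  >  k=4
[5,6] S\PP  lex  "city"
[0,6] S  <  k=5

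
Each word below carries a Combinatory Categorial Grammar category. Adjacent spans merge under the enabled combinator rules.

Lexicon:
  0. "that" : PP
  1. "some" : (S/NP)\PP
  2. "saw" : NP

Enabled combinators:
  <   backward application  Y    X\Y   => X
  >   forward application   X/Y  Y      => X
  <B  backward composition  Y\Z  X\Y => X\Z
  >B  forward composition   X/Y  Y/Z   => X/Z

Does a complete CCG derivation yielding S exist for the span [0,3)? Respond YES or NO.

[0,3] S   >
  [0,2] S/NP   <
    [0,1] "that" : PP
    [1,2] "some" : (S/NP)\PP
  [2,3] "saw" : NP

YES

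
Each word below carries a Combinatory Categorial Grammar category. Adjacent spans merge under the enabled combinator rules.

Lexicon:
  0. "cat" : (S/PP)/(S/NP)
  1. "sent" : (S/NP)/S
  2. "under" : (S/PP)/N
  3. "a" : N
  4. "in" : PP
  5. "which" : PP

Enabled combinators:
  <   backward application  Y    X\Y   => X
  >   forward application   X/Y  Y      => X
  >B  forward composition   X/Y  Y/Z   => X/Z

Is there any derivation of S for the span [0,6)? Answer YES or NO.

[0,6] S   >
  [0,5] S/PP   >
    [0,1] "cat" : (S/PP)/(S/NP)
    [1,5] S/NP   >
      [1,2] "sent" : (S/NP)/S
      [2,5] S   >
        [2,4] S/PP   >
          [2,3] "under" : (S/PP)/N
          [3,4] "a" : N
        [4,5] "in" : PP
  [5,6] "which" : PP

YES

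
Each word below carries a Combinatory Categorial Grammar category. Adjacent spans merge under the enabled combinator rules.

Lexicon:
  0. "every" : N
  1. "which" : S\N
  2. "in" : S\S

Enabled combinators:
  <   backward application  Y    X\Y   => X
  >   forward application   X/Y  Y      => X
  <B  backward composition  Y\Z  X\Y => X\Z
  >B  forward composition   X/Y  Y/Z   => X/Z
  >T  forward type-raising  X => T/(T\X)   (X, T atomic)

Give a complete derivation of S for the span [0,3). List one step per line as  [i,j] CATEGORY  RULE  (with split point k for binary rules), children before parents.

[0,3] S   <
  [0,1] "every" : N
  [1,3] S\N   <B
    [1,2] "which" : S\N
    [2,3] "in" : S\S

[0,1] N  lex  "every"
[1,2] S\N  lex  "which"
[2,3] S\S  lex  "in"
[1,3] S\N  <B  k=2
[0,3] S  <  k=1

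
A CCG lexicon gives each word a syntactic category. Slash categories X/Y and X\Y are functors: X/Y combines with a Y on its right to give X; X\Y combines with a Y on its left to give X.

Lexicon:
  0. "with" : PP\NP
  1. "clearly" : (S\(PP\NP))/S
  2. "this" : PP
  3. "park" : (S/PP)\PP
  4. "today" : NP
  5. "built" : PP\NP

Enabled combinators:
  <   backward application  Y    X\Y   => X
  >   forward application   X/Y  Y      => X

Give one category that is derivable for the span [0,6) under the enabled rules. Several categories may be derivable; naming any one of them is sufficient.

S

[0,6] S   <
  [0,1] "with" : PP\NP
  [1,6] S\(PP\NP)   >
    [1,2] "clearly" : (S\(PP\NP))/S
    [2,6] S   >
      [2,4] S/PP   <
        [2,3] "this" : PP
        [3,4] "park" : (S/PP)\PP
      [4,6] PP   <
        [4,5] "today" : NP
        [5,6] "built" : PP\NP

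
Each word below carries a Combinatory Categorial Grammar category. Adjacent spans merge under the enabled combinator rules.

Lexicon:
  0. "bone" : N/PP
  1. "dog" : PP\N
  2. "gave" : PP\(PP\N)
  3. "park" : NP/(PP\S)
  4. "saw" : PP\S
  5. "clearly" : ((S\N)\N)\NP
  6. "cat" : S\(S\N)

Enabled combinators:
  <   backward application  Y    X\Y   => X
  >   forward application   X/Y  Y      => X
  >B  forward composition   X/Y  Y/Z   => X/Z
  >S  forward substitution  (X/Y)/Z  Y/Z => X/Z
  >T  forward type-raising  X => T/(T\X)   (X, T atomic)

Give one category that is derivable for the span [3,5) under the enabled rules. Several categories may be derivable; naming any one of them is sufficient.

[0,7] S   <
  [0,6] S\N   <
    [0,3] N   >
      [0,1] "bone" : N/PP
      [1,3] PP   <
        [1,2] "dog" : PP\N
        [2,3] "gave" : PP\(PP\N)
    [3,6] (S\N)\N   <
      [3,5] NP   >
        [3,4] "park" : NP/(PP\S)
        [4,5] "saw" : PP\S
      [5,6] "clearly" : ((S\N)\N)\NP
  [6,7] "cat" : S\(S\N)

NP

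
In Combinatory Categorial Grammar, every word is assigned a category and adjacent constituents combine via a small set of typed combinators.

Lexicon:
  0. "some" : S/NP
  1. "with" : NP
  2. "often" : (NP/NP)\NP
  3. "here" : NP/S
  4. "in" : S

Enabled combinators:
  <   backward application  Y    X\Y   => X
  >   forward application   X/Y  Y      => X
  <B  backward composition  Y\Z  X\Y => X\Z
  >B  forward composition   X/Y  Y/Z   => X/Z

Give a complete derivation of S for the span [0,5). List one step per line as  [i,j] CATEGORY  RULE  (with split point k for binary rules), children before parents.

[0,5] S   >
  [0,3] S/NP   >B
    [0,1] "some" : S/NP
    [1,3] NP/NP   <
      [1,2] "with" : NP
      [2,3] "often" : (NP/NP)\NP
  [3,5] NP   >
    [3,4] "here" : NP/S
    [4,5] "in" : S

[0,1] S/NP  lex  "some"
[1,2] NP  lex  "with"
[2,3] (NP/NP)\NP  lex  "often"
[1,3] NP/NP  <  k=2
[0,3] S/NP  >B  k=1
[3,4] NP/S  lex  "here"
[4,5] S  lex  "in"
[3,5] NP  >  k=4
[0,5] S  >  k=3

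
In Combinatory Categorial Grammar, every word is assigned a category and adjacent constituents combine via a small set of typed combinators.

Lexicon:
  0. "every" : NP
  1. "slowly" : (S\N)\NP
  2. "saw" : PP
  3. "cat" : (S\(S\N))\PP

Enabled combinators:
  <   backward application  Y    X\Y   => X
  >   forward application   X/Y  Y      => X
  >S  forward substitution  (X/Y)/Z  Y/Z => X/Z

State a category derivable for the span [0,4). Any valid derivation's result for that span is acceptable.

[0,4] S   <
  [0,2] S\N   <
    [0,1] "every" : NP
    [1,2] "slowly" : (S\N)\NP
  [2,4] S\(S\N)   <
    [2,3] "saw" : PP
    [3,4] "cat" : (S\(S\N))\PP

S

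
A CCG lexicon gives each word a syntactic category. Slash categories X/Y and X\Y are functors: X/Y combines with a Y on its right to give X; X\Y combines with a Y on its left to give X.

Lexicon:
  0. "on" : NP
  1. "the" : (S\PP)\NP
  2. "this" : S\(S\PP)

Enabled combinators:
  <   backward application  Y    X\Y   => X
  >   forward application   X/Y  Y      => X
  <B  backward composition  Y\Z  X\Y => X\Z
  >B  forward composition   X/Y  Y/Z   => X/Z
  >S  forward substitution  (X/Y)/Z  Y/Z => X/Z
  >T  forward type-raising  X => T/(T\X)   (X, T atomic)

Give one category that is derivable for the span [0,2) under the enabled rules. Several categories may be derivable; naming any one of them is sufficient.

[0,3] S   <
  [0,2] S\PP   <
    [0,1] "on" : NP
    [1,2] "the" : (S\PP)\NP
  [2,3] "this" : S\(S\PP)

S\PP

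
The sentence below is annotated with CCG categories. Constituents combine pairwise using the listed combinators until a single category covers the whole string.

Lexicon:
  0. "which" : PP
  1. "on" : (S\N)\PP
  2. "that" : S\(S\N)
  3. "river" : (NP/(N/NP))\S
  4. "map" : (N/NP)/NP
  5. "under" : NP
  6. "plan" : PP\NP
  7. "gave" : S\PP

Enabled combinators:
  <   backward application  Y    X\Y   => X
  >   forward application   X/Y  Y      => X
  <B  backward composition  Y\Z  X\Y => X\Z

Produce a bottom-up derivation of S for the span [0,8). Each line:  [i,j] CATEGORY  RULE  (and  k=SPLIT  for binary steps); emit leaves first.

[0,1] PP  lex  "which"
[1,2] (S\N)\PP  lex  "on"
[0,2] S\N  <  k=1
[2,3] S\(S\N)  lex  "that"
[0,3] S  <  k=2
[3,4] (NP/(N/NP))\S  lex  "river"
[0,4] NP/(N/NP)  <  k=3
[4,5] (N/NP)/NP  lex  "map"
[5,6] NP  lex  "under"
[4,6] N/NP  >  k=5
[0,6] NP  >  k=4
[6,7] PP\NP  lex  "plan"
[7,8] S\PP  lex  "gave"
[6,8] S\NP  <B  k=7
[0,8] S  <  k=6

[0,8] S   <
  [0,6] NP   >
    [0,4] NP/(N/NP)   <
      [0,3] S   <
        [0,2] S\N   <
          [0,1] "which" : PP
          [1,2] "on" : (S\N)\PP
        [2,3] "that" : S\(S\N)
      [3,4] "river" : (NP/(N/NP))\S
    [4,6] N/NP   >
      [4,5] "map" : (N/NP)/NP
      [5,6] "under" : NP
  [6,8] S\NP   <B
    [6,7] "plan" : PP\NP
    [7,8] "gave" : S\PP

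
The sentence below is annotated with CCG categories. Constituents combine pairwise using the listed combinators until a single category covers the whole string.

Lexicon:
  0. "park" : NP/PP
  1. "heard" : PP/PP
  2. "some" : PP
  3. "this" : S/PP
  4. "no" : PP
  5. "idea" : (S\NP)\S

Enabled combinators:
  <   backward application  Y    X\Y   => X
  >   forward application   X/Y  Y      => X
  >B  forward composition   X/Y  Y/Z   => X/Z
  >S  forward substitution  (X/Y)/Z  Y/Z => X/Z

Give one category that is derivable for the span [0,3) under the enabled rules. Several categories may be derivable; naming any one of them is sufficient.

NP

[0,6] S   <
  [0,3] NP   >
    [0,2] NP/PP   >B
      [0,1] "park" : NP/PP
      [1,2] "heard" : PP/PP
    [2,3] "some" : PP
  [3,6] S\NP   <
    [3,5] S   >
      [3,4] "this" : S/PP
      [4,5] "no" : PP
    [5,6] "idea" : (S\NP)\S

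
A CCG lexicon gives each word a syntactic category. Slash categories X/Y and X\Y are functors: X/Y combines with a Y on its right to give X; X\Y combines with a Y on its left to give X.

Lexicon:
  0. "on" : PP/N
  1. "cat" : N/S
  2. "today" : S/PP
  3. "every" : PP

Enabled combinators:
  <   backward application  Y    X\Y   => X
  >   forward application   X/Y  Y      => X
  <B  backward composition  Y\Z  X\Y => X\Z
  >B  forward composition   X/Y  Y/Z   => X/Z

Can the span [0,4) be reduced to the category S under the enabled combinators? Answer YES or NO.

PP/N N/S S/PP PP
CKY chart[0,4] = {PP}; S ∉ chart

NO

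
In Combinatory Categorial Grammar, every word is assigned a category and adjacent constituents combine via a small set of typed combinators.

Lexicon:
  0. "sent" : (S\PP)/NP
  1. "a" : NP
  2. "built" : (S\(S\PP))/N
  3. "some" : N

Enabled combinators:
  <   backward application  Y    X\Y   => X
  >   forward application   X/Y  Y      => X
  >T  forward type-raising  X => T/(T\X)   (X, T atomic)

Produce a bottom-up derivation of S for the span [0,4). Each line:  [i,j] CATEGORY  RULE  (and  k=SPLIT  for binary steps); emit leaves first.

[0,4] S   <
  [0,2] S\PP   >
    [0,1] "sent" : (S\PP)/NP
    [1,2] "a" : NP
  [2,4] S\(S\PP)   >
    [2,3] "built" : (S\(S\PP))/N
    [3,4] "some" : N

[0,1] (S\PP)/NP  lex  "sent"
[1,2] NP  lex  "a"
[0,2] S\PP  >  k=1
[2,3] (S\(S\PP))/N  lex  "built"
[3,4] N  lex  "some"
[2,4] S\(S\PP)  >  k=3
[0,4] S  <  k=2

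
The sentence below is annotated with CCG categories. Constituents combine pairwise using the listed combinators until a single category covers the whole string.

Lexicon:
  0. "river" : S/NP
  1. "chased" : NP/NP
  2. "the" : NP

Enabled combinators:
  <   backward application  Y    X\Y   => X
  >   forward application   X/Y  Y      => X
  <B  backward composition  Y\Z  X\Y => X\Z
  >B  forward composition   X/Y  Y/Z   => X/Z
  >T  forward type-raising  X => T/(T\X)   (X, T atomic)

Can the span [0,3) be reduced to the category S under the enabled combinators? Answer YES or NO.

YES

[0,3] S   >
  [0,2] S/NP   >B
    [0,1] "river" : S/NP
    [1,2] "chased" : NP/NP
  [2,3] "the" : NP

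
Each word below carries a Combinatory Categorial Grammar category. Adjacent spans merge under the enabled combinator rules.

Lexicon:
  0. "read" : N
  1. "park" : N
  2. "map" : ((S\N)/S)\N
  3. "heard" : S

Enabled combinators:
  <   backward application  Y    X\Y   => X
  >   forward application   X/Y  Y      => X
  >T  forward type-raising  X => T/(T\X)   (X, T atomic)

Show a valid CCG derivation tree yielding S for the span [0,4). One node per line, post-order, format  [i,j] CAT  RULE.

[0,1] N  lex  "read"
[1,2] N  lex  "park"
[2,3] ((S\N)/S)\N  lex  "map"
[1,3] (S\N)/S  <  k=2
[3,4] S  lex  "heard"
[1,4] S\N  >  k=3
[0,4] S  <  k=1

[0,4] S   <
  [0,1] "read" : N
  [1,4] S\N   >
    [1,3] (S\N)/S   <
      [1,2] "park" : N
      [2,3] "map" : ((S\N)/S)\N
    [3,4] "heard" : S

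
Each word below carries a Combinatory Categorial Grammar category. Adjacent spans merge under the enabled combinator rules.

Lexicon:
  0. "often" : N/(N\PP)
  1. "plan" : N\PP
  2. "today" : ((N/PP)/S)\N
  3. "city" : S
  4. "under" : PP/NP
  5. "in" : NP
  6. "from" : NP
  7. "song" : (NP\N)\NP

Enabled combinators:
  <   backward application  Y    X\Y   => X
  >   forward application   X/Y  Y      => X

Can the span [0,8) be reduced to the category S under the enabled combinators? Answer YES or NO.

N/(N\PP) N\PP ((N/PP)/S)\N S PP/NP NP NP (NP\N)\NP
CKY chart[0,8] = {NP}; S ∉ chart

NO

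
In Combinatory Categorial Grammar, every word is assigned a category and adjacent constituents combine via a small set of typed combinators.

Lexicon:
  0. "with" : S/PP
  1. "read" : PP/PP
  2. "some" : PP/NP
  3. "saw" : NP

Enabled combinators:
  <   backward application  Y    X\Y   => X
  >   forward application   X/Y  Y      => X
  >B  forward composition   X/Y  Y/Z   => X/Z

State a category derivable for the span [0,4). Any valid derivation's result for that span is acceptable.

S

[0,4] S   >
  [0,1] "with" : S/PP
  [1,4] PP   >
    [1,3] PP/NP   >B
      [1,2] "read" : PP/PP
      [2,3] "some" : PP/NP
    [3,4] "saw" : NP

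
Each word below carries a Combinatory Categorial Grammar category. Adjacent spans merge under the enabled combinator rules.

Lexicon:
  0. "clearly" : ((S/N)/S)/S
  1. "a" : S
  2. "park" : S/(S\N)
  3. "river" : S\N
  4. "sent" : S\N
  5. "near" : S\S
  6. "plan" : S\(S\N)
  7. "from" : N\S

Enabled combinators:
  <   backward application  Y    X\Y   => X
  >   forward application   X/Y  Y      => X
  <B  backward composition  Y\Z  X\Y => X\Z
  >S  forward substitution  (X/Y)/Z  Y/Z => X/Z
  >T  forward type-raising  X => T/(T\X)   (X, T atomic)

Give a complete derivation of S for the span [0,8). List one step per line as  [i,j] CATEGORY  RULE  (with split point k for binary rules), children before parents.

[0,8] S   >
  [0,4] S/N   >
    [0,2] (S/N)/S   >
      [0,1] "clearly" : ((S/N)/S)/S
      [1,2] "a" : S
    [2,4] S   >
      [2,3] "park" : S/(S\N)
      [3,4] "river" : S\N
  [4,8] N   <
    [4,7] S   <
      [4,6] S\N   <B
        [4,5] "sent" : S\N
        [5,6] "near" : S\S
      [6,7] "plan" : S\(S\N)
    [7,8] "from" : N\S

[0,1] ((S/N)/S)/S  lex  "clearly"
[1,2] S  lex  "a"
[0,2] (S/N)/S  >  k=1
[2,3] S/(S\N)  lex  "park"
[3,4] S\N  lex  "river"
[2,4] S  >  k=3
[0,4] S/N  >  k=2
[4,5] S\N  lex  "sent"
[5,6] S\S  lex  "near"
[4,6] S\N  <B  k=5
[6,7] S\(S\N)  lex  "plan"
[4,7] S  <  k=6
[7,8] N\S  lex  "from"
[4,8] N  <  k=7
[0,8] S  >  k=4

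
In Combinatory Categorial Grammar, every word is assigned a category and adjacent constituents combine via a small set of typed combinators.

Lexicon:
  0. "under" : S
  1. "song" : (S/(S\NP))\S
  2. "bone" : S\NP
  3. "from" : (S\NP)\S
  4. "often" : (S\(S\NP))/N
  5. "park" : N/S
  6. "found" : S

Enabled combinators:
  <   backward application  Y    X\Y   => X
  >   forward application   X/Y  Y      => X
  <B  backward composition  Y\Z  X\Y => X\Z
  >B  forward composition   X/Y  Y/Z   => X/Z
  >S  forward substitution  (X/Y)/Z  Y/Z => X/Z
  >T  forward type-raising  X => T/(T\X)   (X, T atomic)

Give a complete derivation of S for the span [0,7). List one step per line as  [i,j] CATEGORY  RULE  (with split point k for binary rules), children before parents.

[0,1] S  lex  "under"
[1,2] (S/(S\NP))\S  lex  "song"
[0,2] S/(S\NP)  <  k=1
[2,3] S\NP  lex  "bone"
[3,4] (S\NP)\S  lex  "from"
[4,5] (S\(S\NP))/N  lex  "often"
[5,6] N/S  lex  "park"
[6,7] S  lex  "found"
[5,7] N  >  k=6
[4,7] S\(S\NP)  >  k=5
[3,7] S\S  <B  k=4
[2,7] S\NP  <B  k=3
[0,7] S  >  k=2

[0,7] S   >
  [0,2] S/(S\NP)   <
    [0,1] "under" : S
    [1,2] "song" : (S/(S\NP))\S
  [2,7] S\NP   <B
    [2,3] "bone" : S\NP
    [3,7] S\S   <B
      [3,4] "from" : (S\NP)\S
      [4,7] S\(S\NP)   >
        [4,5] "often" : (S\(S\NP))/N
        [5,7] N   >
          [5,6] "park" : N/S
          [6,7] "found" : S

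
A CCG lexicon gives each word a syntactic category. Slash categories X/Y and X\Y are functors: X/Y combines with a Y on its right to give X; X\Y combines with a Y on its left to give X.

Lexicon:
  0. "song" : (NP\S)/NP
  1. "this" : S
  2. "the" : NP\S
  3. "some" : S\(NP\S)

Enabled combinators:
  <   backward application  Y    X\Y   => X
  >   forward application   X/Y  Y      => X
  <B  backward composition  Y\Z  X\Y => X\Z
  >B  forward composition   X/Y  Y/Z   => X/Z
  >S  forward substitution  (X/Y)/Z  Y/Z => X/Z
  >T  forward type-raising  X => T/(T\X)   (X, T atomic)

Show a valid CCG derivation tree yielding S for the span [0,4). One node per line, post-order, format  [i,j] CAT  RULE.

[0,4] S   <
  [0,3] NP\S   >
    [0,1] "song" : (NP\S)/NP
    [1,3] NP   >
      [1,2] NP/(NP\S)   >T
        [1,2] "this" : S
      [2,3] "the" : NP\S
  [3,4] "some" : S\(NP\S)

[0,1] (NP\S)/NP  lex  "song"
[1,2] S  lex  "this"
[1,2] NP/(NP\S)  >T
[2,3] NP\S  lex  "the"
[1,3] NP  >  k=2
[0,3] NP\S  >  k=1
[3,4] S\(NP\S)  lex  "some"
[0,4] S  <  k=3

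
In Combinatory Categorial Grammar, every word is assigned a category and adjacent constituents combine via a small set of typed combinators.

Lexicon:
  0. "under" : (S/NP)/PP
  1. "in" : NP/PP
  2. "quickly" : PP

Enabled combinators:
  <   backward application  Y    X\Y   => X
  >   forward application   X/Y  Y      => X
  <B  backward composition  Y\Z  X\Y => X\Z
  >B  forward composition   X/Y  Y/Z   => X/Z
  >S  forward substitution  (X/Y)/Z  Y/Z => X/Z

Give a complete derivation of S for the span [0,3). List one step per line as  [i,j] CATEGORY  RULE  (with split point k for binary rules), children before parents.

[0,3] S   >
  [0,2] S/PP   >S
    [0,1] "under" : (S/NP)/PP
    [1,2] "in" : NP/PP
  [2,3] "quickly" : PP

[0,1] (S/NP)/PP  lex  "under"
[1,2] NP/PP  lex  "in"
[0,2] S/PP  >S  k=1
[2,3] PP  lex  "quickly"
[0,3] S  >  k=2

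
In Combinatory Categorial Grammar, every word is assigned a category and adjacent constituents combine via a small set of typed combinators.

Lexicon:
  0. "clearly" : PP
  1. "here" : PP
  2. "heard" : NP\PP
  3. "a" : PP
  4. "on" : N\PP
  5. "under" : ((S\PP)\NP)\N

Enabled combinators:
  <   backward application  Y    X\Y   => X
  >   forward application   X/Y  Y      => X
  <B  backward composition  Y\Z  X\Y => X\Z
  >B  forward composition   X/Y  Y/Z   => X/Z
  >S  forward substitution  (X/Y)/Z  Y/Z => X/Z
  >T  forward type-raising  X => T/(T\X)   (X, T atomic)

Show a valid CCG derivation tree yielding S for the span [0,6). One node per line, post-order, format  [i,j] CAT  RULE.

[0,1] PP  lex  "clearly"
[1,2] PP  lex  "here"
[2,3] NP\PP  lex  "heard"
[1,3] NP  <  k=2
[3,4] PP  lex  "a"
[3,4] N/(N\PP)  >T
[4,5] N\PP  lex  "on"
[3,5] N  >  k=4
[5,6] ((S\PP)\NP)\N  lex  "under"
[3,6] (S\PP)\NP  <  k=5
[1,6] S\PP  <  k=3
[0,6] S  <  k=1

[0,6] S   <
  [0,1] "clearly" : PP
  [1,6] S\PP   <
    [1,3] NP   <
      [1,2] "here" : PP
      [2,3] "heard" : NP\PP
    [3,6] (S\PP)\NP   <
      [3,5] N   >
        [3,4] N/(N\PP)   >T
          [3,4] "a" : PP
        [4,5] "on" : N\PP
      [5,6] "under" : ((S\PP)\NP)\N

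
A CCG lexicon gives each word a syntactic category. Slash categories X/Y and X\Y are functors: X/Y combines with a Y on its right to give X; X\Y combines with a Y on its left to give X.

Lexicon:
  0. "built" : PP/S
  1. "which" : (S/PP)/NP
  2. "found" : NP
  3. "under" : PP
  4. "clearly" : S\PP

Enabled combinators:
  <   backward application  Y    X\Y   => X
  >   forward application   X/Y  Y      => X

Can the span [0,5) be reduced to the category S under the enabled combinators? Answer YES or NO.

[0,5] S   <
  [0,4] PP   >
    [0,1] "built" : PP/S
    [1,4] S   >
      [1,3] S/PP   >
        [1,2] "which" : (S/PP)/NP
        [2,3] "found" : NP
      [3,4] "under" : PP
  [4,5] "clearly" : S\PP

YES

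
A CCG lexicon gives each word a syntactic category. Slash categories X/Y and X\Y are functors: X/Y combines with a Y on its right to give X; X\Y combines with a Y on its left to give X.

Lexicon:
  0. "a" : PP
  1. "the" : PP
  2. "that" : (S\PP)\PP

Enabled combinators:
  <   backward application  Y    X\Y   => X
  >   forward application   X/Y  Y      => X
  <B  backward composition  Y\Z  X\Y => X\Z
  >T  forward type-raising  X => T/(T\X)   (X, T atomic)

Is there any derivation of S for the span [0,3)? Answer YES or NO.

YES

[0,3] S   <
  [0,1] "a" : PP
  [1,3] S\PP   <
    [1,2] "the" : PP
    [2,3] "that" : (S\PP)\PP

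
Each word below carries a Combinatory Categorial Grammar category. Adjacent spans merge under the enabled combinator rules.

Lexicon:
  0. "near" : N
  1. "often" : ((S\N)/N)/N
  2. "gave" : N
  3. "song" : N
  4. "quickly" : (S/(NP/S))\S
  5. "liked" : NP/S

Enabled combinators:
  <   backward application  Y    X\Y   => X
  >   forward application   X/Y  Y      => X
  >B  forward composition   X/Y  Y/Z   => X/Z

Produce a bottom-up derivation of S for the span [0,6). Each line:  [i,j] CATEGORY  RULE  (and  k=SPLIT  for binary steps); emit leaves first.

[0,6] S   >
  [0,5] S/(NP/S)   <
    [0,4] S   <
      [0,1] "near" : N
      [1,4] S\N   >
        [1,3] (S\N)/N   >
          [1,2] "often" : ((S\N)/N)/N
          [2,3] "gave" : N
        [3,4] "song" : N
    [4,5] "quickly" : (S/(NP/S))\S
  [5,6] "liked" : NP/S

[0,1] N  lex  "near"
[1,2] ((S\N)/N)/N  lex  "often"
[2,3] N  lex  "gave"
[1,3] (S\N)/N  >  k=2
[3,4] N  lex  "song"
[1,4] S\N  >  k=3
[0,4] S  <  k=1
[4,5] (S/(NP/S))\S  lex  "quickly"
[0,5] S/(NP/S)  <  k=4
[5,6] NP/S  lex  "liked"
[0,6] S  >  k=5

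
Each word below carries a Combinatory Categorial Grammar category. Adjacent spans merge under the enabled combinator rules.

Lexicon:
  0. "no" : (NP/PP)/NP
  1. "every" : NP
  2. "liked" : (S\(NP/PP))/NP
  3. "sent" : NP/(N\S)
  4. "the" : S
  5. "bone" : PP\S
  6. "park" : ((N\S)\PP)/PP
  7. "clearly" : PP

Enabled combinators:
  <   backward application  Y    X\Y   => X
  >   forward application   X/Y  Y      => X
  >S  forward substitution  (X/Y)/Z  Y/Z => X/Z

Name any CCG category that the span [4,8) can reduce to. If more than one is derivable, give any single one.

[0,8] S   <
  [0,2] NP/PP   >
    [0,1] "no" : (NP/PP)/NP
    [1,2] "every" : NP
  [2,8] S\(NP/PP)   >
    [2,3] "liked" : (S\(NP/PP))/NP
    [3,8] NP   >
      [3,4] "sent" : NP/(N\S)
      [4,8] N\S   <
        [4,6] PP   <
          [4,5] "the" : S
          [5,6] "bone" : PP\S
        [6,8] (N\S)\PP   >
          [6,7] "park" : ((N\S)\PP)/PP
          [7,8] "clearly" : PP

N\S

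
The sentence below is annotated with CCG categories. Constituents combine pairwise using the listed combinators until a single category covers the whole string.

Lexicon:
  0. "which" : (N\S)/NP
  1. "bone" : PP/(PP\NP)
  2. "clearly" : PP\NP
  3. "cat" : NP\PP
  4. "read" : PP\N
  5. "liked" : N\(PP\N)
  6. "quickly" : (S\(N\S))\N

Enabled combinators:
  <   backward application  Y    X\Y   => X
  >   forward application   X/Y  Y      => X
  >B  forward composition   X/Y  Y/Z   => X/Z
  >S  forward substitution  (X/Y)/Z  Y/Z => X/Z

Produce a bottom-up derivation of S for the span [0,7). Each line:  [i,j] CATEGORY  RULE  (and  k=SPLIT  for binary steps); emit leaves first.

[0,7] S   <
  [0,4] N\S   >
    [0,1] "which" : (N\S)/NP
    [1,4] NP   <
      [1,3] PP   >
        [1,2] "bone" : PP/(PP\NP)
        [2,3] "clearly" : PP\NP
      [3,4] "cat" : NP\PP
  [4,7] S\(N\S)   <
    [4,6] N   <
      [4,5] "read" : PP\N
      [5,6] "liked" : N\(PP\N)
    [6,7] "quickly" : (S\(N\S))\N

[0,1] (N\S)/NP  lex  "which"
[1,2] PP/(PP\NP)  lex  "bone"
[2,3] PP\NP  lex  "clearly"
[1,3] PP  >  k=2
[3,4] NP\PP  lex  "cat"
[1,4] NP  <  k=3
[0,4] N\S  >  k=1
[4,5] PP\N  lex  "read"
[5,6] N\(PP\N)  lex  "liked"
[4,6] N  <  k=5
[6,7] (S\(N\S))\N  lex  "quickly"
[4,7] S\(N\S)  <  k=6
[0,7] S  <  k=4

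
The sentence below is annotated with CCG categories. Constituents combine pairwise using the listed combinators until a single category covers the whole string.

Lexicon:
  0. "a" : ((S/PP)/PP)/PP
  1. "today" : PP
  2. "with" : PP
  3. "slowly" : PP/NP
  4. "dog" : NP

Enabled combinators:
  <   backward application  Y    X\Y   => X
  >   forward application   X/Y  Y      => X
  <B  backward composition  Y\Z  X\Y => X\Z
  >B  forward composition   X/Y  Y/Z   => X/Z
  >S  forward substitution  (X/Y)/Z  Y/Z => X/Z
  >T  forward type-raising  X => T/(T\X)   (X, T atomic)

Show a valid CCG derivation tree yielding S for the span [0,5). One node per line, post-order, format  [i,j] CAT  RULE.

[0,1] ((S/PP)/PP)/PP  lex  "a"
[1,2] PP  lex  "today"
[0,2] (S/PP)/PP  >  k=1
[2,3] PP  lex  "with"
[0,3] S/PP  >  k=2
[3,4] PP/NP  lex  "slowly"
[0,4] S/NP  >B  k=3
[4,5] NP  lex  "dog"
[0,5] S  >  k=4

[0,5] S   >
  [0,4] S/NP   >B
    [0,3] S/PP   >
      [0,2] (S/PP)/PP   >
        [0,1] "a" : ((S/PP)/PP)/PP
        [1,2] "today" : PP
      [2,3] "with" : PP
    [3,4] "slowly" : PP/NP
  [4,5] "dog" : NP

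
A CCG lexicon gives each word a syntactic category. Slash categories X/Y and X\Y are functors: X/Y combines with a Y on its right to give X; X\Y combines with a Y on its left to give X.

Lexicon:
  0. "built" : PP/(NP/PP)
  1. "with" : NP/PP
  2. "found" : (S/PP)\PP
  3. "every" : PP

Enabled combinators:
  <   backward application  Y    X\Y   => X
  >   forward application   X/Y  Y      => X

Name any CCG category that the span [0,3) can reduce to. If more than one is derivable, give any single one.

[0,4] S   >
  [0,3] S/PP   <
    [0,2] PP   >
      [0,1] "built" : PP/(NP/PP)
      [1,2] "with" : NP/PP
    [2,3] "found" : (S/PP)\PP
  [3,4] "every" : PP

S/PP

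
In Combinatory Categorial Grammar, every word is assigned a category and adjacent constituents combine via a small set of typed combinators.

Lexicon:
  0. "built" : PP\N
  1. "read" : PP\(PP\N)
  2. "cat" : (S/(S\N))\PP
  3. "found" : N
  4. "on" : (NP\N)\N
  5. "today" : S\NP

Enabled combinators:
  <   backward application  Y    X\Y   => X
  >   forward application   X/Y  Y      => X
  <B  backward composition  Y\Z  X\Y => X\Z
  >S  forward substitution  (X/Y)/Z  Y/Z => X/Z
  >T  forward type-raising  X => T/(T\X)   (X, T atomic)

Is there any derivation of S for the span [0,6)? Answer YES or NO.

YES

[0,6] S   >
  [0,3] S/(S\N)   <
    [0,2] PP   <
      [0,1] "built" : PP\N
      [1,2] "read" : PP\(PP\N)
    [2,3] "cat" : (S/(S\N))\PP
  [3,6] S\N   <B
    [3,5] NP\N   <
      [3,4] "found" : N
      [4,5] "on" : (NP\N)\N
    [5,6] "today" : S\NP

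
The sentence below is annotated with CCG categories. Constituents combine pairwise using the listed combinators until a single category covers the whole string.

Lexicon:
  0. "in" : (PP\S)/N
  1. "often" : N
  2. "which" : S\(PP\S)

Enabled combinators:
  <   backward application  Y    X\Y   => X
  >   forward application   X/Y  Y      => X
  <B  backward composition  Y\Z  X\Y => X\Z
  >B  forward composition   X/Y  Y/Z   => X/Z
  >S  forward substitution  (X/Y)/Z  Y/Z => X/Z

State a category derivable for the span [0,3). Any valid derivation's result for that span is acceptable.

[0,3] S   <
  [0,2] PP\S   >
    [0,1] "in" : (PP\S)/N
    [1,2] "often" : N
  [2,3] "which" : S\(PP\S)

S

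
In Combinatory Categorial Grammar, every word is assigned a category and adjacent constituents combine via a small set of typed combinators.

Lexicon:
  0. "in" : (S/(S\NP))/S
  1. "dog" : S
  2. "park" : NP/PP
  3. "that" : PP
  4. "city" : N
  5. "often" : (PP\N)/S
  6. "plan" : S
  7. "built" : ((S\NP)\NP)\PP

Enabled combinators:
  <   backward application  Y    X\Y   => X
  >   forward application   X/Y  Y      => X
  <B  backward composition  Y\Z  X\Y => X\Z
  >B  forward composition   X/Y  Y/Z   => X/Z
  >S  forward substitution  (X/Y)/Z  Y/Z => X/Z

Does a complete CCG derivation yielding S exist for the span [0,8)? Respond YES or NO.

YES

[0,8] S   >
  [0,2] S/(S\NP)   >
    [0,1] "in" : (S/(S\NP))/S
    [1,2] "dog" : S
  [2,8] S\NP   <
    [2,4] NP   >
      [2,3] "park" : NP/PP
      [3,4] "that" : PP
    [4,8] (S\NP)\NP   <
      [4,7] PP   <
        [4,5] "city" : N
        [5,7] PP\N   >
          [5,6] "often" : (PP\N)/S
          [6,7] "plan" : S
      [7,8] "built" : ((S\NP)\NP)\PP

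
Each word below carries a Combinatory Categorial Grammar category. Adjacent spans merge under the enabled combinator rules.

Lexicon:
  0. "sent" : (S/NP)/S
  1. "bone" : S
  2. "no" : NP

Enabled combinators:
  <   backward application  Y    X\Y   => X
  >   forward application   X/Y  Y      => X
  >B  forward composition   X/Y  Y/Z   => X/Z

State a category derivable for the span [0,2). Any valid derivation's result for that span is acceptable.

[0,3] S   >
  [0,2] S/NP   >
    [0,1] "sent" : (S/NP)/S
    [1,2] "bone" : S
  [2,3] "no" : NP

S/NP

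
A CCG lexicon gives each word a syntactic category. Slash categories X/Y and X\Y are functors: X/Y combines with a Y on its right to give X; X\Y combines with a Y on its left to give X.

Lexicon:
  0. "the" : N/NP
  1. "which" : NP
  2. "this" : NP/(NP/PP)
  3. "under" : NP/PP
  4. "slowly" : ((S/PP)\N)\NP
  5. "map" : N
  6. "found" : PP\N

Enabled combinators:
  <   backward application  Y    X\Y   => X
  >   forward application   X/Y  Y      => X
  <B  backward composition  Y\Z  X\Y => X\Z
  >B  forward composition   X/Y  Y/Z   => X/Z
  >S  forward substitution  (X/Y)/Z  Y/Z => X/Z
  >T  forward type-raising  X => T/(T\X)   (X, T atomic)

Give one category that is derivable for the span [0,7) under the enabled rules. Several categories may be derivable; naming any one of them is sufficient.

S

[0,7] S   >
  [0,5] S/PP   <
    [0,2] N   >
      [0,1] "the" : N/NP
      [1,2] "which" : NP
    [2,5] (S/PP)\N   <
      [2,4] NP   >
        [2,3] "this" : NP/(NP/PP)
        [3,4] "under" : NP/PP
      [4,5] "slowly" : ((S/PP)\N)\NP
  [5,7] PP   <
    [5,6] "map" : N
    [6,7] "found" : PP\N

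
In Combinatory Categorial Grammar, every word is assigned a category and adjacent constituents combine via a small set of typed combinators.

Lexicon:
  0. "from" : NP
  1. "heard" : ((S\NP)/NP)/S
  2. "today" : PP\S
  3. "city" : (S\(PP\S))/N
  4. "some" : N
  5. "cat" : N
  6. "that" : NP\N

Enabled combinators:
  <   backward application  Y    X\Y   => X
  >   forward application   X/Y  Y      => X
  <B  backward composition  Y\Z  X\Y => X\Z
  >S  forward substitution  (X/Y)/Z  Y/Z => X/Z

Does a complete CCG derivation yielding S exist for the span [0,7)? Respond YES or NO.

[0,7] S   <
  [0,1] "from" : NP
  [1,7] S\NP   >
    [1,5] (S\NP)/NP   >
      [1,2] "heard" : ((S\NP)/NP)/S
      [2,5] S   <
        [2,3] "today" : PP\S
        [3,5] S\(PP\S)   >
          [3,4] "city" : (S\(PP\S))/N
          [4,5] "some" : N
    [5,7] NP   <
      [5,6] "cat" : N
      [6,7] "that" : NP\N

YES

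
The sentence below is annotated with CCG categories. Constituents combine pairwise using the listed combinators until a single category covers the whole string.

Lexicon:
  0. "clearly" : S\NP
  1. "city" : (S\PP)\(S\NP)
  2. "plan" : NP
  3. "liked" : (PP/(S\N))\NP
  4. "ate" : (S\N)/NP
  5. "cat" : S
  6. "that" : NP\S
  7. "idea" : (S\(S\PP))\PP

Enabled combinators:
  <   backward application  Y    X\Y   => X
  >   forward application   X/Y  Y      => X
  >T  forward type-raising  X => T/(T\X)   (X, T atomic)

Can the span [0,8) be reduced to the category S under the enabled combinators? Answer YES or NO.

YES

[0,8] S   <
  [0,2] S\PP   <
    [0,1] "clearly" : S\NP
    [1,2] "city" : (S\PP)\(S\NP)
  [2,8] S\(S\PP)   <
    [2,7] PP   >
      [2,4] PP/(S\N)   <
        [2,3] "plan" : NP
        [3,4] "liked" : (PP/(S\N))\NP
      [4,7] S\N   >
        [4,5] "ate" : (S\N)/NP
        [5,7] NP   <
          [5,6] "cat" : S
          [6,7] "that" : NP\S
    [7,8] "idea" : (S\(S\PP))\PP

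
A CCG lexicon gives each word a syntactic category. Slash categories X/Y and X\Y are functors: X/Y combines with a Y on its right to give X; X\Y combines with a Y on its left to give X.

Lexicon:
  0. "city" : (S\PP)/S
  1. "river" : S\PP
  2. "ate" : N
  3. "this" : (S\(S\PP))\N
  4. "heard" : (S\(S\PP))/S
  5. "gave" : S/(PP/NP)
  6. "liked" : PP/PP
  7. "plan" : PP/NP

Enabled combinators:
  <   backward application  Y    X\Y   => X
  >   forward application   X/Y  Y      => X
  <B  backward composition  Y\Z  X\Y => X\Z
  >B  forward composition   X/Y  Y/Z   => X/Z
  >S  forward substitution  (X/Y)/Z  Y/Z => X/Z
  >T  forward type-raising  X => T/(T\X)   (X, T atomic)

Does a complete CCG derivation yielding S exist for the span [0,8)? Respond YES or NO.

YES

[0,8] S   <
  [0,4] S\PP   >
    [0,1] "city" : (S\PP)/S
    [1,4] S   <
      [1,2] "river" : S\PP
      [2,4] S\(S\PP)   <
        [2,3] "ate" : N
        [3,4] "this" : (S\(S\PP))\N
  [4,8] S\(S\PP)   >
    [4,5] "heard" : (S\(S\PP))/S
    [5,8] S   >
      [5,6] "gave" : S/(PP/NP)
      [6,8] PP/NP   >B
        [6,7] "liked" : PP/PP
        [7,8] "plan" : PP/NP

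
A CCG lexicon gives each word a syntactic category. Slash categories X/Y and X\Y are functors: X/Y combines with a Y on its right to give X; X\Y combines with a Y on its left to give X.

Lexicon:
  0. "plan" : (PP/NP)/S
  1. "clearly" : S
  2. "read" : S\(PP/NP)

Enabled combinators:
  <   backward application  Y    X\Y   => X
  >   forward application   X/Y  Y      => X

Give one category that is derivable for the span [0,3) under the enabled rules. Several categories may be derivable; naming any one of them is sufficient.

S

[0,3] S   <
  [0,2] PP/NP   >
    [0,1] "plan" : (PP/NP)/S
    [1,2] "clearly" : S
  [2,3] "read" : S\(PP/NP)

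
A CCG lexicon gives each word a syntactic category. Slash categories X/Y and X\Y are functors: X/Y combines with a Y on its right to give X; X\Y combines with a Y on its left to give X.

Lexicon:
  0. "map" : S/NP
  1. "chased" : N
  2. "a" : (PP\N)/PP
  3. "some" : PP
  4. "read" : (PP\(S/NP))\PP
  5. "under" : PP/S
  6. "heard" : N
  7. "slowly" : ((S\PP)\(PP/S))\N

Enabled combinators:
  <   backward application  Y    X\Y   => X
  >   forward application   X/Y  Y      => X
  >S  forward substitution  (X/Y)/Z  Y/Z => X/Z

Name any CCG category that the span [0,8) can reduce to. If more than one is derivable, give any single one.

S

[0,8] S   <
  [0,5] PP   <
    [0,1] "map" : S/NP
    [1,5] PP\(S/NP)   <
      [1,4] PP   <
        [1,2] "chased" : N
        [2,4] PP\N   >
          [2,3] "a" : (PP\N)/PP
          [3,4] "some" : PP
      [4,5] "read" : (PP\(S/NP))\PP
  [5,8] S\PP   <
    [5,6] "under" : PP/S
    [6,8] (S\PP)\(PP/S)   <
      [6,7] "heard" : N
      [7,8] "slowly" : ((S\PP)\(PP/S))\N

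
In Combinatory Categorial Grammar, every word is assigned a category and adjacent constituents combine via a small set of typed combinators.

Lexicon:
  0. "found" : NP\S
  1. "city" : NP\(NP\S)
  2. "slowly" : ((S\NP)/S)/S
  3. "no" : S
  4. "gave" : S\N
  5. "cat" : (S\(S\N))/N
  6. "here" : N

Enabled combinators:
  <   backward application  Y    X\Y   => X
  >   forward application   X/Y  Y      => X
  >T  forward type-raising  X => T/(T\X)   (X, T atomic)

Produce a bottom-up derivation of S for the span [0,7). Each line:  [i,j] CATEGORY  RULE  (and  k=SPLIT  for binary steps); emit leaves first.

[0,1] NP\S  lex  "found"
[1,2] NP\(NP\S)  lex  "city"
[0,2] NP  <  k=1
[2,3] ((S\NP)/S)/S  lex  "slowly"
[3,4] S  lex  "no"
[2,4] (S\NP)/S  >  k=3
[4,5] S\N  lex  "gave"
[5,6] (S\(S\N))/N  lex  "cat"
[6,7] N  lex  "here"
[5,7] S\(S\N)  >  k=6
[4,7] S  <  k=5
[2,7] S\NP  >  k=4
[0,7] S  <  k=2

[0,7] S   <
  [0,2] NP   <
    [0,1] "found" : NP\S
    [1,2] "city" : NP\(NP\S)
  [2,7] S\NP   >
    [2,4] (S\NP)/S   >
      [2,3] "slowly" : ((S\NP)/S)/S
      [3,4] "no" : S
    [4,7] S   <
      [4,5] "gave" : S\N
      [5,7] S\(S\N)   >
        [5,6] "cat" : (S\(S\N))/N
        [6,7] "here" : N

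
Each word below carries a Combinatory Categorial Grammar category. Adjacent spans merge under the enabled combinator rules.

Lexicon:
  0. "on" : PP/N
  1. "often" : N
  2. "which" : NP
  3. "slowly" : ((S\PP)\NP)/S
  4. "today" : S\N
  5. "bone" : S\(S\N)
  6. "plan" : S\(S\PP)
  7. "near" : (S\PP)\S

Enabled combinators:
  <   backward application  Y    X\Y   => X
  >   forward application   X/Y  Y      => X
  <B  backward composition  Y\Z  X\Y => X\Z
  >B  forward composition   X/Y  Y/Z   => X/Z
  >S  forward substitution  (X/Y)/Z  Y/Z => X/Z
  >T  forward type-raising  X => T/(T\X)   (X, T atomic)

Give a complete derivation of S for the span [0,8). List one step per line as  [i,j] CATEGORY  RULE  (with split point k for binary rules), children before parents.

[0,1] PP/N  lex  "on"
[1,2] N  lex  "often"
[0,2] PP  >  k=1
[2,3] NP  lex  "which"
[3,4] ((S\PP)\NP)/S  lex  "slowly"
[4,5] S\N  lex  "today"
[5,6] S\(S\N)  lex  "bone"
[4,6] S  <  k=5
[3,6] (S\PP)\NP  >  k=4
[2,6] S\PP  <  k=3
[6,7] S\(S\PP)  lex  "plan"
[2,7] S  <  k=6
[7,8] (S\PP)\S  lex  "near"
[2,8] S\PP  <  k=7
[0,8] S  <  k=2

[0,8] S   <
  [0,2] PP   >
    [0,1] "on" : PP/N
    [1,2] "often" : N
  [2,8] S\PP   <
    [2,7] S   <
      [2,6] S\PP   <
        [2,3] "which" : NP
        [3,6] (S\PP)\NP   >
          [3,4] "slowly" : ((S\PP)\NP)/S
          [4,6] S   <
            [4,5] "today" : S\N
            [5,6] "bone" : S\(S\N)
      [6,7] "plan" : S\(S\PP)
    [7,8] "near" : (S\PP)\S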